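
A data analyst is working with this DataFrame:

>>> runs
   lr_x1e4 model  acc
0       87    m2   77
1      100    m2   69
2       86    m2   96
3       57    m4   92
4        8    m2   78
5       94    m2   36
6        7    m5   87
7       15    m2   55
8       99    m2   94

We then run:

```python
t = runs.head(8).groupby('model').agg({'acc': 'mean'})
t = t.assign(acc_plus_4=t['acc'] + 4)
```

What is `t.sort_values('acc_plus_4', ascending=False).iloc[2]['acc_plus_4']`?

72.5

take first 8 rows:
   lr_x1e4 model  acc
0       87    m2   77
1      100    m2   69
2       86    m2   96
3       57    m4   92
4        8    m2   78
5       94    m2   36
6        7    m5   87
7       15    m2   55
group by model, mean of acc:
        acc
model      
m2     68.5
m4     92.0
m5     87.0
add column acc_plus_4 = t['acc'] + 4:
        acc  acc_plus_4
model                  
m2     68.5        72.5
m4     92.0        96.0
m5     87.0        91.0
sort by acc_plus_4 descending:
        acc  acc_plus_4
model                  
m4     92.0        96.0
m5     87.0        91.0
m2     68.5        72.5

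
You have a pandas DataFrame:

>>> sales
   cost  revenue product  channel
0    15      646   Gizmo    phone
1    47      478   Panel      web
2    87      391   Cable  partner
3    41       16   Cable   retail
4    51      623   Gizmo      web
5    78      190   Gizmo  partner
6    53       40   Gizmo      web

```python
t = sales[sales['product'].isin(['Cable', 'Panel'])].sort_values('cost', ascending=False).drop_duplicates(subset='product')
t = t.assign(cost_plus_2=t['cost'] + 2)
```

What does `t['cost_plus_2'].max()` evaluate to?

filter rows where product in ['Cable', 'Panel']:
   cost  revenue product  channel
1    47      478   Panel      web
2    87      391   Cable  partner
3    41       16   Cable   retail
sort by cost descending:
   cost  revenue product  channel
2    87      391   Cable  partner
1    47      478   Panel      web
3    41       16   Cable   retail
drop duplicate product (keep=first):
   cost  revenue product  channel
2    87      391   Cable  partner
1    47      478   Panel      web
add column cost_plus_2 = t['cost'] + 2:
   cost  revenue product  channel  cost_plus_2
2    87      391   Cable  partner           89
1    47      478   Panel      web           49
Taking the max of column 'cost_plus_2' gives 89.

89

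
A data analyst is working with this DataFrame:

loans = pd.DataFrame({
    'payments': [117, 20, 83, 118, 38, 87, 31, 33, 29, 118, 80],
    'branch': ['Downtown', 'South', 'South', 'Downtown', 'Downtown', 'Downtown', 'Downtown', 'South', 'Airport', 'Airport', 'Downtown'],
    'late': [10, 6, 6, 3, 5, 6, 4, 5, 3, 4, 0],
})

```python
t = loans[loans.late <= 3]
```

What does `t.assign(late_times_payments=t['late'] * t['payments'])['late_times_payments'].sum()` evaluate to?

filter rows where late <= 3:
    payments    branch  late
3        118  Downtown     3
8         29   Airport     3
10        80  Downtown     0
add column late_times_payments = t['late'] * t['payments']:
    payments    branch  late  late_times_payments
3        118  Downtown     3                  354
8         29   Airport     3                   87
10        80  Downtown     0                    0
sum of column 'late_times_payments' → 441

441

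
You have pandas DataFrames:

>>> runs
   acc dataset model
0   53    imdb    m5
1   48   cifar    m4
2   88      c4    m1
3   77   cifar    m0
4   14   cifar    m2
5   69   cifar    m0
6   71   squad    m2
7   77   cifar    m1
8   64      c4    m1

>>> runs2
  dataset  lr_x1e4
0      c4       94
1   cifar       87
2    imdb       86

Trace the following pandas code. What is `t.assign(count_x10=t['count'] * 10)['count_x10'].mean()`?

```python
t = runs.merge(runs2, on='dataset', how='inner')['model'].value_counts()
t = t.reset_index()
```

merge on 'dataset' (how='inner') → 8 rows:
   acc dataset model  lr_x1e4
0   53    imdb    m5       86
1   48   cifar    m4       87
2   88      c4    m1       94
3   77   cifar    m0       87
4   14   cifar    m2       87
5   69   cifar    m0       87
6   77   cifar    m1       87
7   64      c4    m1       94
value_counts of model:
model
m1    3
m0    2
m5    1
m4    1
m2    1
Name: count, dtype: int64
reset_index():
  model  count
0    m1      3
1    m0      2
2    m5      1
3    m4      1
4    m2      1
add column count_x10 = t['count'] * 10:
  model  count  count_x10
0    m1      3         30
1    m0      2         20
2    m5      1         10
3    m4      1         10
4    m2      1         10

16.0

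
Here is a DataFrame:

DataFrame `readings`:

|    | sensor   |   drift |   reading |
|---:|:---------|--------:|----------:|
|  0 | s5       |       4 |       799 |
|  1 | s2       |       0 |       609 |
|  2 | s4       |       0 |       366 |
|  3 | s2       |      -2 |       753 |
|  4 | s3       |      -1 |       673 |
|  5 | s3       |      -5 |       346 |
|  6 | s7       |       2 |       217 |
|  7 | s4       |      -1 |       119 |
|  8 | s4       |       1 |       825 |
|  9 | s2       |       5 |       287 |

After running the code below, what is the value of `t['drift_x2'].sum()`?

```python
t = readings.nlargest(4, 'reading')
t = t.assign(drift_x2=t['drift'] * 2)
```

4

take 4 rows with largest reading:
  sensor  drift  reading
8     s4      1      825
0     s5      4      799
3     s2     -2      753
4     s3     -1      673
add column drift_x2 = t['drift'] * 2:
  sensor  drift  reading  drift_x2
8     s4      1      825         2
0     s5      4      799         8
3     s2     -2      753        -4
4     s3     -1      673        -2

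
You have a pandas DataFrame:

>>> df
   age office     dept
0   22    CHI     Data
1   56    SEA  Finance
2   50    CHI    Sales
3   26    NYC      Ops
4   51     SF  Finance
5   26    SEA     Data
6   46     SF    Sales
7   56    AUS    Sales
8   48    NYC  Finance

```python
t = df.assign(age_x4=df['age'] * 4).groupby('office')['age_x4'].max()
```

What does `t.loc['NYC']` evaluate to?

192

add column age_x4 = df['age'] * 4:
   age office     dept  age_x4
0   22    CHI     Data      88
1   56    SEA  Finance     224
2   50    CHI    Sales     200
3   26    NYC      Ops     104
4   51     SF  Finance     204
5   26    SEA     Data     104
6   46     SF    Sales     184
7   56    AUS    Sales     224
8   48    NYC  Finance     192
group by office, max of age_x4:
office
AUS    224
CHI    200
NYC    192
SEA    224
SF     204
Name: age_x4, dtype: int64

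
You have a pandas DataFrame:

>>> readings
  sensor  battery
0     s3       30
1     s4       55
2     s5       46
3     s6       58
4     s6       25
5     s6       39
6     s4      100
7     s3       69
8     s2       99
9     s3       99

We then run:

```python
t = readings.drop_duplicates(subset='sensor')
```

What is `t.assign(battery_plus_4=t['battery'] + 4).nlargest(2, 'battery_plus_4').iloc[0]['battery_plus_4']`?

drop duplicate sensor (keep=first):
  sensor  battery
0     s3       30
1     s4       55
2     s5       46
3     s6       58
8     s2       99
add column battery_plus_4 = t['battery'] + 4:
  sensor  battery  battery_plus_4
0     s3       30              34
1     s4       55              59
2     s5       46              50
3     s6       58              62
8     s2       99             103
take 2 rows with largest battery_plus_4:
  sensor  battery  battery_plus_4
8     s2       99             103
3     s6       58              62
Reading off the value at position 0, column 'battery_plus_4', we get 103.

103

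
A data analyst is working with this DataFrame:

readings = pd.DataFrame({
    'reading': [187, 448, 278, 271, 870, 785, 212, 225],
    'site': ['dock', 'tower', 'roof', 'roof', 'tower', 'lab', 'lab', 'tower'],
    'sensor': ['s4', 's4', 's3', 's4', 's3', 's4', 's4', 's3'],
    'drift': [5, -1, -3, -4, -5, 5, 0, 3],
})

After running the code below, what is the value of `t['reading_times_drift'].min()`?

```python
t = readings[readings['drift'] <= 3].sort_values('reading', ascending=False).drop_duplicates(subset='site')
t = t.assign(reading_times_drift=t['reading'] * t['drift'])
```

-4350

filter rows where drift <= 3:
   reading   site sensor  drift
1      448  tower     s4     -1
2      278   roof     s3     -3
3      271   roof     s4     -4
4      870  tower     s3     -5
6      212    lab     s4      0
7      225  tower     s3      3
sort by reading descending:
   reading   site sensor  drift
4      870  tower     s3     -5
1      448  tower     s4     -1
2      278   roof     s3     -3
3      271   roof     s4     -4
7      225  tower     s3      3
6      212    lab     s4      0
drop duplicate site (keep=first):
   reading   site sensor  drift
4      870  tower     s3     -5
2      278   roof     s3     -3
6      212    lab     s4      0
add column reading_times_drift = t['reading'] * t['drift']:
   reading   site sensor  drift  reading_times_drift
4      870  tower     s3     -5                -4350
2      278   roof     s3     -3                 -834
6      212    lab     s4      0                    0
The min of column 'reading_times_drift' is -4350.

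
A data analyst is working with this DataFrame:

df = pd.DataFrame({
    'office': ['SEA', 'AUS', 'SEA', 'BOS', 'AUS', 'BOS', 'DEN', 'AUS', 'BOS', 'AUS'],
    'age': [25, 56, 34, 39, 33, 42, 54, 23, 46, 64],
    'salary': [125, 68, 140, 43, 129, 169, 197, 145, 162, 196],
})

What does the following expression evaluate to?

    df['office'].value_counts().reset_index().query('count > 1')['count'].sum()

9

value_counts of office:
office
AUS    4
BOS    3
SEA    2
DEN    1
Name: count, dtype: int64
reset_index():
  office  count
0    AUS      4
1    BOS      3
2    SEA      2
3    DEN      1
filter rows where count > 1:
  office  count
0    AUS      4
1    BOS      3
2    SEA      2
Taking the sum of column 'count' gives 9.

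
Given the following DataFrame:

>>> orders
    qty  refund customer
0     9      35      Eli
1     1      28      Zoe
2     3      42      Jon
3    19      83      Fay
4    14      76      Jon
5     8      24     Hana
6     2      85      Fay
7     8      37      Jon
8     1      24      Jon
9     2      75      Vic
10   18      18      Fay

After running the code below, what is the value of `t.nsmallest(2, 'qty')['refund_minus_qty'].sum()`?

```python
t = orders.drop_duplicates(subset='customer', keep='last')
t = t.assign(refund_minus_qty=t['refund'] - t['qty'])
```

50

drop duplicate customer (keep=last):
    qty  refund customer
0     9      35      Eli
1     1      28      Zoe
5     8      24     Hana
8     1      24      Jon
9     2      75      Vic
10   18      18      Fay
add column refund_minus_qty = t['refund'] - t['qty']:
    qty  refund customer  refund_minus_qty
0     9      35      Eli                26
1     1      28      Zoe                27
5     8      24     Hana                16
8     1      24      Jon                23
9     2      75      Vic                73
10   18      18      Fay                 0
take 2 rows with smallest qty:
   qty  refund customer  refund_minus_qty
1    1      28      Zoe                27
8    1      24      Jon                23
So sum() = 50.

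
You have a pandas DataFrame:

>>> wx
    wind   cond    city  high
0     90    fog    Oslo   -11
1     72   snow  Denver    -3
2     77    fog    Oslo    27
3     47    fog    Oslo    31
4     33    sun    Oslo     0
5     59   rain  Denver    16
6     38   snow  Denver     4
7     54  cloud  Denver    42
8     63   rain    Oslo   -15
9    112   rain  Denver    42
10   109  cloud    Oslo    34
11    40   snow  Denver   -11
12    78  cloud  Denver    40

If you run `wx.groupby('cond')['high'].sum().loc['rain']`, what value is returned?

group by cond, sum of high:
cond
cloud    116
fog       47
rain      43
snow     -10
sun        0
Name: high, dtype: int64

43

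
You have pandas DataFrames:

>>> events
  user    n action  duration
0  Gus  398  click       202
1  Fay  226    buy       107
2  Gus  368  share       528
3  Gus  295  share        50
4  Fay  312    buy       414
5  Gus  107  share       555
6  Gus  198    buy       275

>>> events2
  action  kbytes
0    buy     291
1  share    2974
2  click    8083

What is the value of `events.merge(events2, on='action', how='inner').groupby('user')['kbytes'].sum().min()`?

582

merge on 'action' (how='inner') → 7 rows:
  user    n action  duration  kbytes
0  Gus  398  click       202    8083
1  Fay  226    buy       107     291
2  Gus  368  share       528    2974
3  Gus  295  share        50    2974
4  Fay  312    buy       414     291
5  Gus  107  share       555    2974
6  Gus  198    buy       275     291
group by user, sum of kbytes:
user
Fay      582
Gus    17296
Name: kbytes, dtype: int64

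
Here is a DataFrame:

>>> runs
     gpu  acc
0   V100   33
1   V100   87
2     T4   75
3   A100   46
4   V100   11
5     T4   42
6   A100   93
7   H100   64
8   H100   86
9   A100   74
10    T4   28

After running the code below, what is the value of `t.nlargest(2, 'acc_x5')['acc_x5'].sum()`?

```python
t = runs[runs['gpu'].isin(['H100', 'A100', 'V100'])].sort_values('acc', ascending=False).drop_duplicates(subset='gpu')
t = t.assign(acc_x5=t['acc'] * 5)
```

900

filter rows where gpu in ['H100', 'A100', 'V100']:
    gpu  acc
0  V100   33
1  V100   87
3  A100   46
4  V100   11
6  A100   93
7  H100   64
8  H100   86
9  A100   74
sort by acc descending:
    gpu  acc
6  A100   93
1  V100   87
8  H100   86
9  A100   74
7  H100   64
3  A100   46
0  V100   33
4  V100   11
drop duplicate gpu (keep=first):
    gpu  acc
6  A100   93
1  V100   87
8  H100   86
add column acc_x5 = t['acc'] * 5:
    gpu  acc  acc_x5
6  A100   93     465
1  V100   87     435
8  H100   86     430
take 2 rows with largest acc_x5:
    gpu  acc  acc_x5
6  A100   93     465
1  V100   87     435
Reading off the sum of column 'acc_x5', we get 900.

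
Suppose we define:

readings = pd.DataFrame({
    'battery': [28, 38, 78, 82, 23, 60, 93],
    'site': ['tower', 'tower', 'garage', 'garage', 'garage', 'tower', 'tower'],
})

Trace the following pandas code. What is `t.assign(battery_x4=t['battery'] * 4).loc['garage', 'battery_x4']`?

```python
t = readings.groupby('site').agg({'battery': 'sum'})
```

group by site, sum of battery:
        battery
site           
garage      183
tower       219
add column battery_x4 = t['battery'] * 4:
        battery  battery_x4
site                       
garage      183         732
tower       219         876

732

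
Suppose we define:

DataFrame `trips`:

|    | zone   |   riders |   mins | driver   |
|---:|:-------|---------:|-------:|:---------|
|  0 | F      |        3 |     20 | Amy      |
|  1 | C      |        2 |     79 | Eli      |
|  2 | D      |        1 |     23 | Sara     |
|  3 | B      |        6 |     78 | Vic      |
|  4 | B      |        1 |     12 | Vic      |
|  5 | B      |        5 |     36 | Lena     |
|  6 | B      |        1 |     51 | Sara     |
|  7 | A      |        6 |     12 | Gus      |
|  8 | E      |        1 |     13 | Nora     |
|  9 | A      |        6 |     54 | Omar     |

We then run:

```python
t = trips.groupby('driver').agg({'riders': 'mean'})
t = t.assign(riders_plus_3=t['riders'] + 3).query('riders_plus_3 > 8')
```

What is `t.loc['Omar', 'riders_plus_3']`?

group by driver, mean of riders:
        riders
driver        
Amy        3.0
Eli        2.0
Gus        6.0
Lena       5.0
Nora       1.0
Omar       6.0
Sara       1.0
Vic        3.5
add column riders_plus_3 = t['riders'] + 3:
        riders  riders_plus_3
driver                       
Amy        3.0            6.0
Eli        2.0            5.0
Gus        6.0            9.0
Lena       5.0            8.0
Nora       1.0            4.0
Omar       6.0            9.0
Sara       1.0            4.0
Vic        3.5            6.5
filter rows where riders_plus_3 > 8:
        riders  riders_plus_3
driver                       
Gus        6.0            9.0
Omar       6.0            9.0
Then the value at row 'Omar', column 'riders_plus_3': 9.0

9.0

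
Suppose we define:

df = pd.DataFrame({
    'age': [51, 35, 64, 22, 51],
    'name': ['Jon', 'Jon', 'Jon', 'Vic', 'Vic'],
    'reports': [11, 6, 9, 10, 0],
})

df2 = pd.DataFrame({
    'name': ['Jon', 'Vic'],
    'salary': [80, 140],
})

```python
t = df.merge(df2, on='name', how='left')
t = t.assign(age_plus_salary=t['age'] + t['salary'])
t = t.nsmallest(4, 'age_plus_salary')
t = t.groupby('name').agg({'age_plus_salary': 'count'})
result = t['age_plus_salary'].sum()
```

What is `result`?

4

merge on 'name' (how='left') → 5 rows:
   age name  reports  salary
0   51  Jon       11      80
1   35  Jon        6      80
2   64  Jon        9      80
3   22  Vic       10     140
4   51  Vic        0     140
add column age_plus_salary = t['age'] + t['salary']:
   age name  reports  salary  age_plus_salary
0   51  Jon       11      80              131
1   35  Jon        6      80              115
2   64  Jon        9      80              144
3   22  Vic       10     140              162
4   51  Vic        0     140              191
take 4 rows with smallest age_plus_salary:
   age name  reports  salary  age_plus_salary
1   35  Jon        6      80              115
0   51  Jon       11      80              131
2   64  Jon        9      80              144
3   22  Vic       10     140              162
group by name, count of age_plus_salary:
      age_plus_salary
name                 
Jon                 3
Vic                 1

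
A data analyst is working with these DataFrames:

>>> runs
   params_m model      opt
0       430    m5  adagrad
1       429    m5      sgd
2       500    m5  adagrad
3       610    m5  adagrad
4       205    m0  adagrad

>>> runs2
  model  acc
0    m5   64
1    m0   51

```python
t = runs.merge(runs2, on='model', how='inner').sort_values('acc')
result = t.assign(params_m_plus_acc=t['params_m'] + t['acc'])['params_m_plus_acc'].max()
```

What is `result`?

merge on 'model' (how='inner') → 5 rows:
   params_m model      opt  acc
0       430    m5  adagrad   64
1       429    m5      sgd   64
2       500    m5  adagrad   64
3       610    m5  adagrad   64
4       205    m0  adagrad   51
sort by acc:
   params_m model      opt  acc
4       205    m0  adagrad   51
0       430    m5  adagrad   64
1       429    m5      sgd   64
2       500    m5  adagrad   64
3       610    m5  adagrad   64
add column params_m_plus_acc = t['params_m'] + t['acc']:
   params_m model      opt  acc  params_m_plus_acc
4       205    m0  adagrad   51                256
0       430    m5  adagrad   64                494
1       429    m5      sgd   64                493
2       500    m5  adagrad   64                564
3       610    m5  adagrad   64                674
So max() = 674.

674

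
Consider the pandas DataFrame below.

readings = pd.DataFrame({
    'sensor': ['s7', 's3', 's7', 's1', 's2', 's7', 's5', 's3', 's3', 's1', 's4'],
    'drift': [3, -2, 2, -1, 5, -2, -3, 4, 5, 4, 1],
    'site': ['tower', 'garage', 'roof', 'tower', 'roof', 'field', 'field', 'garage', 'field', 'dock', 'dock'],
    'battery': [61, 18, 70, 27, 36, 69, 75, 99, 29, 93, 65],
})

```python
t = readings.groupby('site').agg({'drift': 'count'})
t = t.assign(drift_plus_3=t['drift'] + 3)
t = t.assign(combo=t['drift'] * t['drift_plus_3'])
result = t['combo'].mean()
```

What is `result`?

11.6

group by site, count of drift:
        drift
site         
dock        2
field       3
garage      2
roof        2
tower       2
add column drift_plus_3 = t['drift'] + 3:
        drift  drift_plus_3
site                       
dock        2             5
field       3             6
garage      2             5
roof        2             5
tower       2             5
add column combo = t['drift'] * t['drift_plus_3']:
        drift  drift_plus_3  combo
site                              
dock        2             5     10
field       3             6     18
garage      2             5     10
roof        2             5     10
tower       2             5     10
mean of column 'combo' → 11.6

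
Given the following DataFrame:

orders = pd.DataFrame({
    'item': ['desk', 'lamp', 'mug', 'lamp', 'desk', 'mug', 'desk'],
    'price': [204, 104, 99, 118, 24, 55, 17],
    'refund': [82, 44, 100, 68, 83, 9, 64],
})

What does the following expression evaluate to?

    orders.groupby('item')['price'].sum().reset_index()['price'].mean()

207.0

group by item, sum of price:
item
desk    245
lamp    222
mug     154
Name: price, dtype: int64
reset_index():
   item  price
0  desk    245
1  lamp    222
2   mug    154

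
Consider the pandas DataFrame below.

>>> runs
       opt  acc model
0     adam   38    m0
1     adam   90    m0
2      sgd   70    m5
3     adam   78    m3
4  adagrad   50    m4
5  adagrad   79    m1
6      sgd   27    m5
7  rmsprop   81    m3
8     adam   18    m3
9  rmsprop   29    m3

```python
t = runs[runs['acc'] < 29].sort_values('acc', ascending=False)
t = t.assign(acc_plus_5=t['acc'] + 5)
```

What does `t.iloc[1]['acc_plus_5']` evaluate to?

filter rows where acc < 29:
    opt  acc model
6   sgd   27    m5
8  adam   18    m3
sort by acc descending:
    opt  acc model
6   sgd   27    m5
8  adam   18    m3
add column acc_plus_5 = t['acc'] + 5:
    opt  acc model  acc_plus_5
6   sgd   27    m5          32
8  adam   18    m3          23

23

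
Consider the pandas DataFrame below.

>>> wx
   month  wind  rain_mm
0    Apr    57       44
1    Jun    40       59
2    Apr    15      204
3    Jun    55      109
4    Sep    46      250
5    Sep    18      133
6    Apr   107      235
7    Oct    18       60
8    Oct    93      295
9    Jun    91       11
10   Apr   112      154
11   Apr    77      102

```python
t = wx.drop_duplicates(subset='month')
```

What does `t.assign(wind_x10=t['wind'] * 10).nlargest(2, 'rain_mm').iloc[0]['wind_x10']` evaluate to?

460

drop duplicate month (keep=first):
  month  wind  rain_mm
0   Apr    57       44
1   Jun    40       59
4   Sep    46      250
7   Oct    18       60
add column wind_x10 = t['wind'] * 10:
  month  wind  rain_mm  wind_x10
0   Apr    57       44       570
1   Jun    40       59       400
4   Sep    46      250       460
7   Oct    18       60       180
take 2 rows with largest rain_mm:
  month  wind  rain_mm  wind_x10
4   Sep    46      250       460
7   Oct    18       60       180
The value at position 0, column 'wind_x10' is 460.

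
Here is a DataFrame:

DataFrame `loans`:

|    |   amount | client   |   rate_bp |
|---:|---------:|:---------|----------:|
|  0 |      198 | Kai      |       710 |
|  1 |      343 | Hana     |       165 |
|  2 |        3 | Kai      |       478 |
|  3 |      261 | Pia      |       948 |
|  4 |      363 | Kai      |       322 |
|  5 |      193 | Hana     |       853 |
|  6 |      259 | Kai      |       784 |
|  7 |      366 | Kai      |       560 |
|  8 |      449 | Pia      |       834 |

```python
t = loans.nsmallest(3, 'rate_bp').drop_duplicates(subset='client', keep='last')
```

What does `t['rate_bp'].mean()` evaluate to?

321.5

take 3 rows with smallest rate_bp:
   amount client  rate_bp
1     343   Hana      165
4     363    Kai      322
2       3    Kai      478
drop duplicate client (keep=last):
   amount client  rate_bp
1     343   Hana      165
2       3    Kai      478
The mean of column 'rate_bp' is 321.5.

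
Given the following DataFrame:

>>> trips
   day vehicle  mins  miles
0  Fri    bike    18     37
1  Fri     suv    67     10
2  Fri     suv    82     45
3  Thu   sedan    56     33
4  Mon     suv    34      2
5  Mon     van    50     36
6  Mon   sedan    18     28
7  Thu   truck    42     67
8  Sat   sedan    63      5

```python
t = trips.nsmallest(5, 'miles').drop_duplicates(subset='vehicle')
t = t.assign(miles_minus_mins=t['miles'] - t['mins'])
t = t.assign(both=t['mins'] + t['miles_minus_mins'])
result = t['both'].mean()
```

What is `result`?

3.5

take 5 rows with smallest miles:
   day vehicle  mins  miles
4  Mon     suv    34      2
8  Sat   sedan    63      5
1  Fri     suv    67     10
6  Mon   sedan    18     28
3  Thu   sedan    56     33
drop duplicate vehicle (keep=first):
   day vehicle  mins  miles
4  Mon     suv    34      2
8  Sat   sedan    63      5
add column miles_minus_mins = t['miles'] - t['mins']:
   day vehicle  mins  miles  miles_minus_mins
4  Mon     suv    34      2               -32
8  Sat   sedan    63      5               -58
add column both = t['mins'] + t['miles_minus_mins']:
   day vehicle  mins  miles  miles_minus_mins  both
4  Mon     suv    34      2               -32     2
8  Sat   sedan    63      5               -58     5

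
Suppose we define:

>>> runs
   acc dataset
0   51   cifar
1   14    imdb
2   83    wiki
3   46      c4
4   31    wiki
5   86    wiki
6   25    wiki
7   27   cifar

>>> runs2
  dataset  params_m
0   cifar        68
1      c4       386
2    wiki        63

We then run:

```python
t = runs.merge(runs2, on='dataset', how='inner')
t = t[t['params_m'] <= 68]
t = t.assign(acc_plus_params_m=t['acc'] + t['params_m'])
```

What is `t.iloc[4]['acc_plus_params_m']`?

merge on 'dataset' (how='inner') → 7 rows:
   acc dataset  params_m
0   51   cifar        68
1   83    wiki        63
2   46      c4       386
3   31    wiki        63
4   86    wiki        63
5   25    wiki        63
6   27   cifar        68
filter rows where params_m <= 68:
   acc dataset  params_m
0   51   cifar        68
1   83    wiki        63
3   31    wiki        63
4   86    wiki        63
5   25    wiki        63
6   27   cifar        68
add column acc_plus_params_m = t['acc'] + t['params_m']:
   acc dataset  params_m  acc_plus_params_m
0   51   cifar        68                119
1   83    wiki        63                146
3   31    wiki        63                 94
4   86    wiki        63                149
5   25    wiki        63                 88
6   27   cifar        68                 95
value at position 4, column 'acc_plus_params_m' → 88

88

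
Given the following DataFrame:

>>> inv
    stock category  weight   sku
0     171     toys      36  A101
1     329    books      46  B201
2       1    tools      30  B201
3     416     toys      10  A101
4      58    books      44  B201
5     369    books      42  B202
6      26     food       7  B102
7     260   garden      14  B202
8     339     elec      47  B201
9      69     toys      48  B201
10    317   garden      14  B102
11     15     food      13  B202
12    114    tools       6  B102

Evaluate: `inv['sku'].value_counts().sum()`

13

value_counts of sku:
sku
B201    5
B202    3
B102    3
A101    2
Name: count, dtype: int64
Finally, sum of the resulting series = 13.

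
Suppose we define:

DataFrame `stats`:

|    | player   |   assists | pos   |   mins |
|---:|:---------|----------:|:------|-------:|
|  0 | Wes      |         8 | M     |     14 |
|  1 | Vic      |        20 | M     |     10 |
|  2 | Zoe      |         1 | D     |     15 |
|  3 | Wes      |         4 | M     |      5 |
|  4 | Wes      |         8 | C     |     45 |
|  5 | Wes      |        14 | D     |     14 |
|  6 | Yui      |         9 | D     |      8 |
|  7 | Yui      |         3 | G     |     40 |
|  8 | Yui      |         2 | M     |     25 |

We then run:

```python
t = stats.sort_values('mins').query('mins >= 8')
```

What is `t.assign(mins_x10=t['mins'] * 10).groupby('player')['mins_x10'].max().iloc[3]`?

sort by mins:
  player  assists pos  mins
3    Wes        4   M     5
6    Yui        9   D     8
1    Vic       20   M    10
0    Wes        8   M    14
5    Wes       14   D    14
2    Zoe        1   D    15
8    Yui        2   M    25
7    Yui        3   G    40
4    Wes        8   C    45
filter rows where mins >= 8:
  player  assists pos  mins
6    Yui        9   D     8
1    Vic       20   M    10
0    Wes        8   M    14
5    Wes       14   D    14
2    Zoe        1   D    15
8    Yui        2   M    25
7    Yui        3   G    40
4    Wes        8   C    45
add column mins_x10 = t['mins'] * 10:
  player  assists pos  mins  mins_x10
6    Yui        9   D     8        80
1    Vic       20   M    10       100
0    Wes        8   M    14       140
5    Wes       14   D    14       140
2    Zoe        1   D    15       150
8    Yui        2   M    25       250
7    Yui        3   G    40       400
4    Wes        8   C    45       450
group by player, max of mins_x10:
player
Vic    100
Wes    450
Yui    400
Zoe    150
Name: mins_x10, dtype: int64

150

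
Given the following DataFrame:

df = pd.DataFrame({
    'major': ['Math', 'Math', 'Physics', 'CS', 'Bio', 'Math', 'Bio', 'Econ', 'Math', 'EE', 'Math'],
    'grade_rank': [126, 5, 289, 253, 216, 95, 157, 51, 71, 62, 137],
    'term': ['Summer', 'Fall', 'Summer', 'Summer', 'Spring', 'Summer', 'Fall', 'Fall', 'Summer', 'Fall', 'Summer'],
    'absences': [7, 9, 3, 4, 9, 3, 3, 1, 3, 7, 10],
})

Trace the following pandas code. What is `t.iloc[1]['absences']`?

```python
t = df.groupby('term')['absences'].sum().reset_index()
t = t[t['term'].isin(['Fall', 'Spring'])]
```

9

group by term, sum of absences:
term
Fall      20
Spring     9
Summer    30
Name: absences, dtype: int64
reset_index():
     term  absences
0    Fall        20
1  Spring         9
2  Summer        30
filter rows where term in ['Fall', 'Spring']:
     term  absences
0    Fall        20
1  Spring         9
Hence 9.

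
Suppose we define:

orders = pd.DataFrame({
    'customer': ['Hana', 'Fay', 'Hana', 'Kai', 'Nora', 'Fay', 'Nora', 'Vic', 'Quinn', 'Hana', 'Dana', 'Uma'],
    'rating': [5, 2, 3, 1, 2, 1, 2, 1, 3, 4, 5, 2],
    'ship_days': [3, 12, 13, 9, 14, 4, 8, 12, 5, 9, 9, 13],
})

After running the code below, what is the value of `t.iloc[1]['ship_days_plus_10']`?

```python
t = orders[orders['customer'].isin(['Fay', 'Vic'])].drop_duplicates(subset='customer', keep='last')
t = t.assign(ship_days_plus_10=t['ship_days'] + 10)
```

22

filter rows where customer in ['Fay', 'Vic']:
  customer  rating  ship_days
1      Fay       2         12
5      Fay       1          4
7      Vic       1         12
drop duplicate customer (keep=last):
  customer  rating  ship_days
5      Fay       1          4
7      Vic       1         12
add column ship_days_plus_10 = t['ship_days'] + 10:
  customer  rating  ship_days  ship_days_plus_10
5      Fay       1          4                 14
7      Vic       1         12                 22
Hence 22.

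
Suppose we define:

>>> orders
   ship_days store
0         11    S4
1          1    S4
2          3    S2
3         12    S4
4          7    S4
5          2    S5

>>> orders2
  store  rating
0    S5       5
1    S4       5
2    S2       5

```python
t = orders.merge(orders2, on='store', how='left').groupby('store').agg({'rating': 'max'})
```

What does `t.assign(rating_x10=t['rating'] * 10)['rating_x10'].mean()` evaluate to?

50.0

merge on 'store' (how='left') → 6 rows:
   ship_days store  rating
0         11    S4       5
1          1    S4       5
2          3    S2       5
3         12    S4       5
4          7    S4       5
5          2    S5       5
group by store, max of rating:
       rating
store        
S2          5
S4          5
S5          5
add column rating_x10 = t['rating'] * 10:
       rating  rating_x10
store                    
S2          5          50
S4          5          50
S5          5          50
mean of column 'rating_x10' → 50.0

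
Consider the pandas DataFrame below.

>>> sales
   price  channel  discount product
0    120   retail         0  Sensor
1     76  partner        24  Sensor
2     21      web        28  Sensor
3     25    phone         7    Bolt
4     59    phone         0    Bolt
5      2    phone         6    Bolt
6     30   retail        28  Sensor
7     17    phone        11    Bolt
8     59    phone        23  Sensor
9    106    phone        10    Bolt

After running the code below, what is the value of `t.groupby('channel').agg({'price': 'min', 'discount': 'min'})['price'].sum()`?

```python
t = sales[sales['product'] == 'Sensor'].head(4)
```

filter rows where product == 'Sensor':
   price  channel  discount product
0    120   retail         0  Sensor
1     76  partner        24  Sensor
2     21      web        28  Sensor
6     30   retail        28  Sensor
8     59    phone        23  Sensor
take first 4 rows:
   price  channel  discount product
0    120   retail         0  Sensor
1     76  partner        24  Sensor
2     21      web        28  Sensor
6     30   retail        28  Sensor
group by channel: min(price), min(discount):
         price  discount
channel                 
partner     76        24
retail      30         0
web         21        28

127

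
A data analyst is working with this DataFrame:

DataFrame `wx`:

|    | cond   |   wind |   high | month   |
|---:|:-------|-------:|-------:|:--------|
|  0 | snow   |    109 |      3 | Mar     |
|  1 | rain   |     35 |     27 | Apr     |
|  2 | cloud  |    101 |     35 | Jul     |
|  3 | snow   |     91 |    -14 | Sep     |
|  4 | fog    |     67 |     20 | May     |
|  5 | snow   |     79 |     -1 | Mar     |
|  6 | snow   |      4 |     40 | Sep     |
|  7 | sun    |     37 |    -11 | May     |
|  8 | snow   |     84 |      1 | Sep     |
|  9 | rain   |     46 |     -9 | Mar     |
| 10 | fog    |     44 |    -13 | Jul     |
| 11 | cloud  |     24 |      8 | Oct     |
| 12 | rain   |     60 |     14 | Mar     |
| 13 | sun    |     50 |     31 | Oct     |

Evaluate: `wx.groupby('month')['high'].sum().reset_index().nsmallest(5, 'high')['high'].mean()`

18.4

group by month, sum of high:
month
Apr    27
Jul    22
Mar     7
May     9
Oct    39
Sep    27
Name: high, dtype: int64
reset_index():
  month  high
0   Apr    27
1   Jul    22
2   Mar     7
3   May     9
4   Oct    39
5   Sep    27
take 5 rows with smallest high:
  month  high
2   Mar     7
3   May     9
1   Jul    22
0   Apr    27
5   Sep    27
Then the mean of column 'high': 18.4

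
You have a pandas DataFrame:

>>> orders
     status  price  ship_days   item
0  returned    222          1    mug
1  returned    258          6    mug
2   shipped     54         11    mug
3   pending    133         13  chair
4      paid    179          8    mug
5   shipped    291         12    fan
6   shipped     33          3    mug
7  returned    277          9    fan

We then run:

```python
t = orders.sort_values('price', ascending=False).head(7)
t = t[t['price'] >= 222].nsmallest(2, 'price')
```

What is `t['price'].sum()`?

480

sort by price descending:
     status  price  ship_days   item
5   shipped    291         12    fan
7  returned    277          9    fan
1  returned    258          6    mug
0  returned    222          1    mug
4      paid    179          8    mug
3   pending    133         13  chair
2   shipped     54         11    mug
6   shipped     33          3    mug
take first 7 rows:
     status  price  ship_days   item
5   shipped    291         12    fan
7  returned    277          9    fan
1  returned    258          6    mug
0  returned    222          1    mug
4      paid    179          8    mug
3   pending    133         13  chair
2   shipped     54         11    mug
filter rows where price >= 222:
     status  price  ship_days item
5   shipped    291         12  fan
7  returned    277          9  fan
1  returned    258          6  mug
0  returned    222          1  mug
take 2 rows with smallest price:
     status  price  ship_days item
0  returned    222          1  mug
1  returned    258          6  mug
The sum of column 'price' is 480.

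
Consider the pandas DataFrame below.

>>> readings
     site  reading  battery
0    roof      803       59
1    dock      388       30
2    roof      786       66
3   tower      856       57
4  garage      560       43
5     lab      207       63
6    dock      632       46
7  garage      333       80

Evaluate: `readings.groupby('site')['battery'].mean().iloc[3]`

62.5

group by site, mean of battery:
site
dock      38.0
garage    61.5
lab       63.0
roof      62.5
tower     57.0
Name: battery, dtype: float64
So iloc[3] = 62.5.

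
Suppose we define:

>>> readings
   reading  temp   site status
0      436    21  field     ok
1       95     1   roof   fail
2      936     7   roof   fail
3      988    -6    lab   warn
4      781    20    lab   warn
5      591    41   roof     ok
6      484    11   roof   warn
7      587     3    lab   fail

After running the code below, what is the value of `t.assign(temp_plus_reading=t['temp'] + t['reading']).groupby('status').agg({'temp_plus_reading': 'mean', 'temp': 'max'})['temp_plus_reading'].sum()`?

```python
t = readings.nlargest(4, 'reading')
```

take 4 rows with largest reading:
   reading  temp  site status
3      988    -6   lab   warn
2      936     7  roof   fail
4      781    20   lab   warn
5      591    41  roof     ok
add column temp_plus_reading = t['temp'] + t['reading']:
   reading  temp  site status  temp_plus_reading
3      988    -6   lab   warn                982
2      936     7  roof   fail                943
4      781    20   lab   warn                801
5      591    41  roof     ok                632
group by status: mean(temp_plus_reading), max(temp):
        temp_plus_reading  temp
status                         
fail                943.0     7
ok                  632.0    41
warn                891.5    20

2466.5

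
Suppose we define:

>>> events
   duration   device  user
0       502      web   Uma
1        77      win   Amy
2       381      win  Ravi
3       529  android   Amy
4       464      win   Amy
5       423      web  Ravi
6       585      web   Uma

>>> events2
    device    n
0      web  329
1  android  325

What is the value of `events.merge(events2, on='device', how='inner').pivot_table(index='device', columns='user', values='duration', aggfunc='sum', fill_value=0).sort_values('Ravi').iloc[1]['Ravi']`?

merge on 'device' (how='inner') → 4 rows:
   duration   device  user    n
0       502      web   Uma  329
1       529  android   Amy  325
2       423      web  Ravi  329
3       585      web   Uma  329
pivot: rows=device, cols=user, sum(duration):
user     Amy  Ravi   Uma
device                  
android  529     0     0
web        0   423  1087
sort by Ravi:
user     Amy  Ravi   Uma
device                  
android  529     0     0
web        0   423  1087
So iloc[1]['Ravi'] = 423.

423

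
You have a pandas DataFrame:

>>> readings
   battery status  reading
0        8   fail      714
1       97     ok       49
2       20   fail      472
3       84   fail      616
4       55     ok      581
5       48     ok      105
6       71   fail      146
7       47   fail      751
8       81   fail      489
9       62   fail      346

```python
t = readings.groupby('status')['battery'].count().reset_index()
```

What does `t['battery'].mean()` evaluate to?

group by status, count of battery:
status
fail    7
ok      3
Name: battery, dtype: int64
reset_index():
  status  battery
0   fail        7
1     ok        3

5.0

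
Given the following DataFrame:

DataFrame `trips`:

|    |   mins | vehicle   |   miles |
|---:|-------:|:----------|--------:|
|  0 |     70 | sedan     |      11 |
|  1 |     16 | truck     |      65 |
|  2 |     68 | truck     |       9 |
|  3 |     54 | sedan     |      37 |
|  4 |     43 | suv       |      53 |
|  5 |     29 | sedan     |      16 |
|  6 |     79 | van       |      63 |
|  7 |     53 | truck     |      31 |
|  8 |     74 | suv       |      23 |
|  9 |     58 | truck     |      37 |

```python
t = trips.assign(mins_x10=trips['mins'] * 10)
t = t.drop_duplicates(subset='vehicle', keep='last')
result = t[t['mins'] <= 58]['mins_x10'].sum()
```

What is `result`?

870

add column mins_x10 = trips['mins'] * 10:
   mins vehicle  miles  mins_x10
0    70   sedan     11       700
1    16   truck     65       160
2    68   truck      9       680
3    54   sedan     37       540
4    43     suv     53       430
5    29   sedan     16       290
6    79     van     63       790
7    53   truck     31       530
8    74     suv     23       740
9    58   truck     37       580
drop duplicate vehicle (keep=last):
   mins vehicle  miles  mins_x10
5    29   sedan     16       290
6    79     van     63       790
8    74     suv     23       740
9    58   truck     37       580
filter rows where mins <= 58:
   mins vehicle  miles  mins_x10
5    29   sedan     16       290
9    58   truck     37       580
Finally, sum of column 'mins_x10' = 870.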